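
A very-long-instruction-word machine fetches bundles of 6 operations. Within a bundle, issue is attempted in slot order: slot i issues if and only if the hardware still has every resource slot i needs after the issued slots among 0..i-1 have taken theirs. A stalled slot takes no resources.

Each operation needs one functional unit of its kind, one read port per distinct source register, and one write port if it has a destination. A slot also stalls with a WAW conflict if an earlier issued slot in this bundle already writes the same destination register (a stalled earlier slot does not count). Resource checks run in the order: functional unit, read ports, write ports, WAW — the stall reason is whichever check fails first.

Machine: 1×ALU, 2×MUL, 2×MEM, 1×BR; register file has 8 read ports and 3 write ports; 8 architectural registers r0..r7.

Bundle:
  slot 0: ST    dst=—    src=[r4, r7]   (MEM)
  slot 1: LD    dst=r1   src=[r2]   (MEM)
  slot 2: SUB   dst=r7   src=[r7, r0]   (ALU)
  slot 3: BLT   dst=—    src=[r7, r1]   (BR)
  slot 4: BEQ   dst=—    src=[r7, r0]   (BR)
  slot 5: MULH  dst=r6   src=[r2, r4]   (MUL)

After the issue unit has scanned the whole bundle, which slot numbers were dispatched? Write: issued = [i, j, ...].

issued = [0, 1, 2, 3]

  0. MEM ⇒ go  {1A/2Mu/1Ld/1B | 6r 3w}
  1. MEM→r1 ⇒ go  {1A/2Mu/0Ld/1B | 5r 2w}
  2. ALU→r7 ⇒ go  {0A/2Mu/0Ld/1B | 3r 1w}
  3. BR ⇒ go  {0A/2Mu/0Ld/0B | 1r 1w}
  4. BR ⇒ no(FU)  {0A/2Mu/0Ld/0B | 1r 1w}
  5. MUL→r6 ⇒ no(RD_PORT)  {0A/2Mu/0Ld/0B | 1r 1w}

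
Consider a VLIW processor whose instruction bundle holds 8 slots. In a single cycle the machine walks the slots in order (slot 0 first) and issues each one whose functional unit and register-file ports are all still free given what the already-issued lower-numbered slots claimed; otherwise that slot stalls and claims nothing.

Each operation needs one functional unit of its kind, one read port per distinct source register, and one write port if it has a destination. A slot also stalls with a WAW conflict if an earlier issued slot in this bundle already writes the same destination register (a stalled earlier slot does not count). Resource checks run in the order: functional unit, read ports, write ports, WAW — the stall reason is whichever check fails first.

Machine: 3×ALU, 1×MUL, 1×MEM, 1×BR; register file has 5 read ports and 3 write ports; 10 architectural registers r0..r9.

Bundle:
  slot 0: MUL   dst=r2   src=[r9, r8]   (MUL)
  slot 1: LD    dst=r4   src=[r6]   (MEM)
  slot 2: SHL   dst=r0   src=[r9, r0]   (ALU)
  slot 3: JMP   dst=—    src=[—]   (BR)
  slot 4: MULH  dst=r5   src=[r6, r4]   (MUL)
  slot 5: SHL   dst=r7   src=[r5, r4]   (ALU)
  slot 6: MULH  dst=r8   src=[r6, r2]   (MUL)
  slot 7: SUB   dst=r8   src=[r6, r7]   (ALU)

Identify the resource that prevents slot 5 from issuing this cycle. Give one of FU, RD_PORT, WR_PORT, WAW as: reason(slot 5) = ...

[0] MUL needs rd=2 wr=1: ok; after: ALU=3 MUL=0 MEM=1 BR=1, R=3, W=2
[1] MEM needs rd=1 wr=1: ok; after: ALU=3 MUL=0 MEM=0 BR=1, R=2, W=1
[2] ALU needs rd=2 wr=1: ok; after: ALU=2 MUL=0 MEM=0 BR=1, R=0, W=0
[3] BR needs rd=0 wr=0: ok; after: ALU=2 MUL=0 MEM=0 BR=0, R=0, W=0
[4] MUL needs rd=2 wr=1: FU; after: ALU=2 MUL=0 MEM=0 BR=0, R=0, W=0
[5] ALU needs rd=2 wr=1: RD_PORT; after: ALU=2 MUL=0 MEM=0 BR=0, R=0, W=0
[6] MUL needs rd=2 wr=1: FU; after: ALU=2 MUL=0 MEM=0 BR=0, R=0, W=0
[7] ALU needs rd=2 wr=1: RD_PORT; after: ALU=2 MUL=0 MEM=0 BR=0, R=0, W=0

reason(slot 5) = RD_PORT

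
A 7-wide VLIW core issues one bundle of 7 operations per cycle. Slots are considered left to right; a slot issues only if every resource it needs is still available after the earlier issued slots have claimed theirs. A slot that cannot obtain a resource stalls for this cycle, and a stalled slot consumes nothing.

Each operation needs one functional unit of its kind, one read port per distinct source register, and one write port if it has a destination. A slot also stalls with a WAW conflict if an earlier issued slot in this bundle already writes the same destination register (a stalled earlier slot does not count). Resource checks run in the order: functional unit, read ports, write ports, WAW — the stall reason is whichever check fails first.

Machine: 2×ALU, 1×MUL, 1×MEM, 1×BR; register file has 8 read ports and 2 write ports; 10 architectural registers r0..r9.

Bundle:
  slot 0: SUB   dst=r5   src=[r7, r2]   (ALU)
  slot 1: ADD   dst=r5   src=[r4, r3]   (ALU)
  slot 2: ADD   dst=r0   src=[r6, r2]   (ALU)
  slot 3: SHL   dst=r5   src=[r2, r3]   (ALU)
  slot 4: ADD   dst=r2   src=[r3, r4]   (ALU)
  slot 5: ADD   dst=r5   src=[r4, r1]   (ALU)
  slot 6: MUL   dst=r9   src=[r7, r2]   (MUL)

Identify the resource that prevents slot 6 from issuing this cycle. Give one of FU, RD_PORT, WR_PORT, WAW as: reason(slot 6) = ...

[0] ALU needs rd=2 wr=1: ok; after: ALU=1 MUL=1 MEM=1 BR=1, R=6, W=1
[1] ALU needs rd=2 wr=1: WAW; after: ALU=1 MUL=1 MEM=1 BR=1, R=6, W=1
[2] ALU needs rd=2 wr=1: ok; after: ALU=0 MUL=1 MEM=1 BR=1, R=4, W=0
[3] ALU needs rd=2 wr=1: FU; after: ALU=0 MUL=1 MEM=1 BR=1, R=4, W=0
[4] ALU needs rd=2 wr=1: FU; after: ALU=0 MUL=1 MEM=1 BR=1, R=4, W=0
[5] ALU needs rd=2 wr=1: FU; after: ALU=0 MUL=1 MEM=1 BR=1, R=4, W=0
[6] MUL needs rd=2 wr=1: WR_PORT; after: ALU=0 MUL=1 MEM=1 BR=1, R=4, W=0

reason(slot 6) = WR_PORT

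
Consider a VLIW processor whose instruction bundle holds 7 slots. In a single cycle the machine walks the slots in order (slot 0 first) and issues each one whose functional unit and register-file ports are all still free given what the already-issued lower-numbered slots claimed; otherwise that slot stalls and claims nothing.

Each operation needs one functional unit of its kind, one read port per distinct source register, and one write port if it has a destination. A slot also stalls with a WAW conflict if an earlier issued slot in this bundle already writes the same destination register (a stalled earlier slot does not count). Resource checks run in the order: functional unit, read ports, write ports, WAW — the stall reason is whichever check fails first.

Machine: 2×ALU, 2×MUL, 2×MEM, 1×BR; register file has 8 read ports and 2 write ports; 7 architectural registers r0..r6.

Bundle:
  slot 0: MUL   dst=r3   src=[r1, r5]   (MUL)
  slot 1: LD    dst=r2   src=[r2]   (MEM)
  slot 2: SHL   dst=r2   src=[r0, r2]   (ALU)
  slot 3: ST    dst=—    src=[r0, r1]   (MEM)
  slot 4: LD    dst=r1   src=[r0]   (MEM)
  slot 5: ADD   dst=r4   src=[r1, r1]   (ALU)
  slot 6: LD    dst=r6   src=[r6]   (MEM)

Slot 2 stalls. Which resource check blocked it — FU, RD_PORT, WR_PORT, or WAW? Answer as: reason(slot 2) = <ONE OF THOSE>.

reason(slot 2) = WR_PORT

#0 MUL src=r1,r5 dispatched  <A:2 Mu:1 Ld:2 B:1 rd:6 wr:1>
#1 MEM src=r2 dispatched  <A:2 Mu:1 Ld:1 B:1 rd:5 wr:0>
#2 ALU src=r0,r2 held:WR_PORT  <A:2 Mu:1 Ld:1 B:1 rd:5 wr:0>
#3 MEM src=r0,r1 dispatched  <A:2 Mu:1 Ld:0 B:1 rd:3 wr:0>
#4 MEM src=r0 held:FU  <A:2 Mu:1 Ld:0 B:1 rd:3 wr:0>
#5 ALU src=r1,r1 held:WR_PORT  <A:2 Mu:1 Ld:0 B:1 rd:3 wr:0>
#6 MEM src=r6 held:FU  <A:2 Mu:1 Ld:0 B:1 rd:3 wr:0>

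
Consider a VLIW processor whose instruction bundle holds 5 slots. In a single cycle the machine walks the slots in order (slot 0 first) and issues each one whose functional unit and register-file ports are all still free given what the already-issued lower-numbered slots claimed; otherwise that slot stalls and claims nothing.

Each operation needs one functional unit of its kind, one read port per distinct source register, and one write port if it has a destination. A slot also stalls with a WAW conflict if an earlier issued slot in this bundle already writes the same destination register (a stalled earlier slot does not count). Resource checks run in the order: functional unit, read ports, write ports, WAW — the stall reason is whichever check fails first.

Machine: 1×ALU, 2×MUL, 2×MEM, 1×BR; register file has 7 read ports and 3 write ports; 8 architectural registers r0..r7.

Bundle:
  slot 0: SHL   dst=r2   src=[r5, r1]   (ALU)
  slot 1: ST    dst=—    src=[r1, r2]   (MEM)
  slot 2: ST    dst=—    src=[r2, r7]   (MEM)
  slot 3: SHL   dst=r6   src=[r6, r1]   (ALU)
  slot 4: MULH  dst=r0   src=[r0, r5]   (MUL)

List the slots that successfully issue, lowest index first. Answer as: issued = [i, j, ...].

  0. ALU→r2 ⇒ go  {0A/2Mu/2Ld/1B | 5r 2w}
  1. MEM ⇒ go  {0A/2Mu/1Ld/1B | 3r 2w}
  2. MEM ⇒ go  {0A/2Mu/0Ld/1B | 1r 2w}
  3. ALU→r6 ⇒ no(FU)  {0A/2Mu/0Ld/1B | 1r 2w}
  4. MUL→r0 ⇒ no(RD_PORT)  {0A/2Mu/0Ld/1B | 1r 2w}

issued = [0, 1, 2]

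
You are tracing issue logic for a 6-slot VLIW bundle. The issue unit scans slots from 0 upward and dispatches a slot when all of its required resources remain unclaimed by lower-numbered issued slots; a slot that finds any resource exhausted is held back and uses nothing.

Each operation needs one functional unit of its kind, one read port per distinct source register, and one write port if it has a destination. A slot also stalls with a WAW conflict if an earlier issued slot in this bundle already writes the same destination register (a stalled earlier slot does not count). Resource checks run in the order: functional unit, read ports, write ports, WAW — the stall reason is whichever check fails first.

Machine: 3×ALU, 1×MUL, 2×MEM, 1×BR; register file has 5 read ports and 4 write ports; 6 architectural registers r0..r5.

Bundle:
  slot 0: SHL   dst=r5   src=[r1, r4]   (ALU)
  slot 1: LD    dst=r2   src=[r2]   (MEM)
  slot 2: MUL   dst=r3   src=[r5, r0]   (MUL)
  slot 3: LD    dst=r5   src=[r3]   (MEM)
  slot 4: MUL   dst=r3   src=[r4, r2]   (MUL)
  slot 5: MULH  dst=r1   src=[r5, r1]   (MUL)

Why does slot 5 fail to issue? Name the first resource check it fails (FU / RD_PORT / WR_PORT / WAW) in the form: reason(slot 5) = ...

reason(slot 5) = FU

#0 ALU src=r1,r4 dispatched  <A:2 Mu:1 Ld:2 B:1 rd:3 wr:3>
#1 MEM src=r2 dispatched  <A:2 Mu:1 Ld:1 B:1 rd:2 wr:2>
#2 MUL src=r5,r0 dispatched  <A:2 Mu:0 Ld:1 B:1 rd:0 wr:1>
#3 MEM src=r3 held:RD_PORT  <A:2 Mu:0 Ld:1 B:1 rd:0 wr:1>
#4 MUL src=r4,r2 held:FU  <A:2 Mu:0 Ld:1 B:1 rd:0 wr:1>
#5 MUL src=r5,r1 held:FU  <A:2 Mu:0 Ld:1 B:1 rd:0 wr:1>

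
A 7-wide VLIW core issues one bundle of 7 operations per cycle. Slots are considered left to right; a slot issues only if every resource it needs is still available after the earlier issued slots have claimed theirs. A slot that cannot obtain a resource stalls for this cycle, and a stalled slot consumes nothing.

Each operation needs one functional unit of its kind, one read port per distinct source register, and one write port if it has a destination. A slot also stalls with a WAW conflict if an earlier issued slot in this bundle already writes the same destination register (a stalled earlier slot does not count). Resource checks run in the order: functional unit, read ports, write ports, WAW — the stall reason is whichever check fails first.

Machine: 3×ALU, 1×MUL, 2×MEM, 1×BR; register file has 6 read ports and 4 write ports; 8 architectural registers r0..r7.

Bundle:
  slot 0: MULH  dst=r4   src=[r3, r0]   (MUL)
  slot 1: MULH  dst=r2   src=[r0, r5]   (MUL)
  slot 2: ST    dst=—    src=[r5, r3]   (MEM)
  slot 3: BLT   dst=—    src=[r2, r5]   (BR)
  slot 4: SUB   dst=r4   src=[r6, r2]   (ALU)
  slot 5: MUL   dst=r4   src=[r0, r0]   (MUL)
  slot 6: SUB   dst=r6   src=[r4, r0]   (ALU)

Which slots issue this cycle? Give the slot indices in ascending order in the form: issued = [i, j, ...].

issued = [0, 2, 3]

#0 MUL src=r3,r0 dispatched  <A:3 Mu:0 Ld:2 B:1 rd:4 wr:3>
#1 MUL src=r0,r5 held:FU  <A:3 Mu:0 Ld:2 B:1 rd:4 wr:3>
#2 MEM src=r5,r3 dispatched  <A:3 Mu:0 Ld:1 B:1 rd:2 wr:3>
#3 BR src=r2,r5 dispatched  <A:3 Mu:0 Ld:1 B:0 rd:0 wr:3>
#4 ALU src=r6,r2 held:RD_PORT  <A:3 Mu:0 Ld:1 B:0 rd:0 wr:3>
#5 MUL src=r0,r0 held:FU  <A:3 Mu:0 Ld:1 B:0 rd:0 wr:3>
#6 ALU src=r4,r0 held:RD_PORT  <A:3 Mu:0 Ld:1 B:0 rd:0 wr:3>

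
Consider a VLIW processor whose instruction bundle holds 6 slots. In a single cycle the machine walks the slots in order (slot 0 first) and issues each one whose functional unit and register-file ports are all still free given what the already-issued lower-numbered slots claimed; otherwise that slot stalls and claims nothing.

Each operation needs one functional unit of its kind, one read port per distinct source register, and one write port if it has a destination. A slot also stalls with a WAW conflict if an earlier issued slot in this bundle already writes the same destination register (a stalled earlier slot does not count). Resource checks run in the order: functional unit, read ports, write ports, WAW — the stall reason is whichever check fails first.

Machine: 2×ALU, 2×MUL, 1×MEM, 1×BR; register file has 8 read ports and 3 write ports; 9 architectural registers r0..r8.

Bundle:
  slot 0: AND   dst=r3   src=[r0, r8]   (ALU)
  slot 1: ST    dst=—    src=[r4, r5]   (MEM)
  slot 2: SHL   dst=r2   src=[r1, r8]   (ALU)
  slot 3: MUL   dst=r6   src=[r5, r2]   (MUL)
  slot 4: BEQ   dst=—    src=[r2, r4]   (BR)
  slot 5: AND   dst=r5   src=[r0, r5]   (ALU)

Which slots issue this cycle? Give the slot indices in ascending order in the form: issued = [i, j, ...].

[0] ALU needs rd=2 wr=1: ok; after: ALU=1 MUL=2 MEM=1 BR=1, R=6, W=2
[1] MEM needs rd=2 wr=0: ok; after: ALU=1 MUL=2 MEM=0 BR=1, R=4, W=2
[2] ALU needs rd=2 wr=1: ok; after: ALU=0 MUL=2 MEM=0 BR=1, R=2, W=1
[3] MUL needs rd=2 wr=1: ok; after: ALU=0 MUL=1 MEM=0 BR=1, R=0, W=0
[4] BR needs rd=2 wr=0: RD_PORT; after: ALU=0 MUL=1 MEM=0 BR=1, R=0, W=0
[5] ALU needs rd=2 wr=1: FU; after: ALU=0 MUL=1 MEM=0 BR=1, R=0, W=0

issued = [0, 1, 2, 3]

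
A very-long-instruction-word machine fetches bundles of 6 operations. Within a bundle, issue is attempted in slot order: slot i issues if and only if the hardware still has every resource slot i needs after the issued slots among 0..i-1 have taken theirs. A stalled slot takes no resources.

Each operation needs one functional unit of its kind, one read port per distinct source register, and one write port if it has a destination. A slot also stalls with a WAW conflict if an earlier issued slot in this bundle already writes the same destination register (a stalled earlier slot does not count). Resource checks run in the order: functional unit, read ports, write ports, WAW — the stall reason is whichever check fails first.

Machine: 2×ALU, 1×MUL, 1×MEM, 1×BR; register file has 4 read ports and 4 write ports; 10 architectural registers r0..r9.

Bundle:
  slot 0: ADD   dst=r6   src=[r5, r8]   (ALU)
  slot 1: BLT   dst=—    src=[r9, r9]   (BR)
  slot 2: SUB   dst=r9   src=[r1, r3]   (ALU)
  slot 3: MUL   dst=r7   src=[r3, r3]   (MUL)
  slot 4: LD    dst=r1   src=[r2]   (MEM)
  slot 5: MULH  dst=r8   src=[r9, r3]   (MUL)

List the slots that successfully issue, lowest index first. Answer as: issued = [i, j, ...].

  0. ALU→r6 ⇒ go  {1A/1Mu/1Ld/1B | 2r 3w}
  1. BR ⇒ go  {1A/1Mu/1Ld/0B | 1r 3w}
  2. ALU→r9 ⇒ no(RD_PORT)  {1A/1Mu/1Ld/0B | 1r 3w}
  3. MUL→r7 ⇒ go  {1A/0Mu/1Ld/0B | 0r 2w}
  4. MEM→r1 ⇒ no(RD_PORT)  {1A/0Mu/1Ld/0B | 0r 2w}
  5. MUL→r8 ⇒ no(FU)  {1A/0Mu/1Ld/0B | 0r 2w}

issued = [0, 1, 3]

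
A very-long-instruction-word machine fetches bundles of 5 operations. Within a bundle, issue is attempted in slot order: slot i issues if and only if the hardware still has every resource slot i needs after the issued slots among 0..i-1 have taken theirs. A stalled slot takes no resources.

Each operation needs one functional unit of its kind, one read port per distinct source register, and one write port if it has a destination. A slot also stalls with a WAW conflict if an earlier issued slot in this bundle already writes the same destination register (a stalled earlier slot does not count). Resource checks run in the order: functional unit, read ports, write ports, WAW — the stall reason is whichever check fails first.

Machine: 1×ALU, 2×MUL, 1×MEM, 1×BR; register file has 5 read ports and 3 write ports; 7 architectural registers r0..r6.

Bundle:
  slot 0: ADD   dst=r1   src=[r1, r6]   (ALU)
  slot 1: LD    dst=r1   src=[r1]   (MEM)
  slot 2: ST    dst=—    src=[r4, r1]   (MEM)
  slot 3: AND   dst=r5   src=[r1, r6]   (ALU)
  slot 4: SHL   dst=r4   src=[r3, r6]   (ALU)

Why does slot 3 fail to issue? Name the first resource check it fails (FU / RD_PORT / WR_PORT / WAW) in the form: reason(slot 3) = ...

reason(slot 3) = FU

#0 ALU src=r1,r6 dispatched  <A:0 Mu:2 Ld:1 B:1 rd:3 wr:2>
#1 MEM src=r1 held:WAW  <A:0 Mu:2 Ld:1 B:1 rd:3 wr:2>
#2 MEM src=r4,r1 dispatched  <A:0 Mu:2 Ld:0 B:1 rd:1 wr:2>
#3 ALU src=r1,r6 held:FU  <A:0 Mu:2 Ld:0 B:1 rd:1 wr:2>
#4 ALU src=r3,r6 held:FU  <A:0 Mu:2 Ld:0 B:1 rd:1 wr:2>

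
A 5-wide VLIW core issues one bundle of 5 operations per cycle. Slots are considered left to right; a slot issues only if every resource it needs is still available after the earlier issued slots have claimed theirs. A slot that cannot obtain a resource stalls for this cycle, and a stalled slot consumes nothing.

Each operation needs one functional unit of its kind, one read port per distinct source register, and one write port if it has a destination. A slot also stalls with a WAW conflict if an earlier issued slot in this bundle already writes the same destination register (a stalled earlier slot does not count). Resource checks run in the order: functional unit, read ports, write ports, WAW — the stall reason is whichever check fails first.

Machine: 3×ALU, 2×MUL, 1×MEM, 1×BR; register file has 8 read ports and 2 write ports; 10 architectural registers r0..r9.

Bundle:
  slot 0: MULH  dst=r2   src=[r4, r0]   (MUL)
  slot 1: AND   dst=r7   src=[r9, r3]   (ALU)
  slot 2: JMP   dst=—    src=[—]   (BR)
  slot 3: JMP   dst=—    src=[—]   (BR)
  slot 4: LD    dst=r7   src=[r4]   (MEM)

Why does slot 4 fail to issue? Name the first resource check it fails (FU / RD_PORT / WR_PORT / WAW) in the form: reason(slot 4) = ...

reason(slot 4) = WR_PORT

  0. MUL→r2 ⇒ go  {3A/1Mu/1Ld/1B | 6r 1w}
  1. ALU→r7 ⇒ go  {2A/1Mu/1Ld/1B | 4r 0w}
  2. BR ⇒ go  {2A/1Mu/1Ld/0B | 4r 0w}
  3. BR ⇒ no(FU)  {2A/1Mu/1Ld/0B | 4r 0w}
  4. MEM→r7 ⇒ no(WR_PORT)  {2A/1Mu/1Ld/0B | 4r 0w}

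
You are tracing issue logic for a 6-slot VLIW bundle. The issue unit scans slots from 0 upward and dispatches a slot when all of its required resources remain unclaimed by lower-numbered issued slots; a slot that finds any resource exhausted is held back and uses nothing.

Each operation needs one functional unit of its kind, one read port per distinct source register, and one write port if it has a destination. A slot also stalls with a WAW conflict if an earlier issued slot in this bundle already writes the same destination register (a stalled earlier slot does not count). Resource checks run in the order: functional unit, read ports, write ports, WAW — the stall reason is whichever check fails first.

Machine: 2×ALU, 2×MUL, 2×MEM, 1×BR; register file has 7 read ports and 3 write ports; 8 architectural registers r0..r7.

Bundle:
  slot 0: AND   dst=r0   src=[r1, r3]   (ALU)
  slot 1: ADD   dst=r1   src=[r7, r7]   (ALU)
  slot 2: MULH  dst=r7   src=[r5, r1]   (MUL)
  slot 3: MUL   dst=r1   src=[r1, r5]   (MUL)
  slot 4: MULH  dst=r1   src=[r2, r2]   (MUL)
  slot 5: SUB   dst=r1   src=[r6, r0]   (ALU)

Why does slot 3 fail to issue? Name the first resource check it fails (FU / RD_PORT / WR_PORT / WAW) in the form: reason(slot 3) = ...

[0] ALU needs rd=2 wr=1: ok; after: ALU=1 MUL=2 MEM=2 BR=1, R=5, W=2
[1] ALU needs rd=1 wr=1: ok; after: ALU=0 MUL=2 MEM=2 BR=1, R=4, W=1
[2] MUL needs rd=2 wr=1: ok; after: ALU=0 MUL=1 MEM=2 BR=1, R=2, W=0
[3] MUL needs rd=2 wr=1: WR_PORT; after: ALU=0 MUL=1 MEM=2 BR=1, R=2, W=0
[4] MUL needs rd=1 wr=1: WR_PORT; after: ALU=0 MUL=1 MEM=2 BR=1, R=2, W=0
[5] ALU needs rd=2 wr=1: FU; after: ALU=0 MUL=1 MEM=2 BR=1, R=2, W=0

reason(slot 3) = WR_PORT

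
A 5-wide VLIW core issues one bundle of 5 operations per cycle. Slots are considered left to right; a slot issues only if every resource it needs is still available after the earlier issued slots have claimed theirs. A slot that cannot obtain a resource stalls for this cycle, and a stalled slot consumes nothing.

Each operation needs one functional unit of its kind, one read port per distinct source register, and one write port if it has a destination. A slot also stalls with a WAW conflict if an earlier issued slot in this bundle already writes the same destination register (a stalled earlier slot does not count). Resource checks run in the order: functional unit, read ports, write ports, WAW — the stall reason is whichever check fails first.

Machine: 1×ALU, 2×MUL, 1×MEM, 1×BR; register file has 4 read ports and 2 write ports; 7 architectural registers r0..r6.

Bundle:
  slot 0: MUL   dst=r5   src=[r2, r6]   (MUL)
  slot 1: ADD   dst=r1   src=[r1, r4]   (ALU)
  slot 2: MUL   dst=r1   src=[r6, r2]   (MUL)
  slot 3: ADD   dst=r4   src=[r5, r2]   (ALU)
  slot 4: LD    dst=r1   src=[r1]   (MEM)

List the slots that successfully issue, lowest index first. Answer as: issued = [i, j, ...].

issued = [0, 1]

  0. MUL→r5 ⇒ go  {1A/1Mu/1Ld/1B | 2r 1w}
  1. ALU→r1 ⇒ go  {0A/1Mu/1Ld/1B | 0r 0w}
  2. MUL→r1 ⇒ no(RD_PORT)  {0A/1Mu/1Ld/1B | 0r 0w}
  3. ALU→r4 ⇒ no(FU)  {0A/1Mu/1Ld/1B | 0r 0w}
  4. MEM→r1 ⇒ no(RD_PORT)  {0A/1Mu/1Ld/1B | 0r 0w}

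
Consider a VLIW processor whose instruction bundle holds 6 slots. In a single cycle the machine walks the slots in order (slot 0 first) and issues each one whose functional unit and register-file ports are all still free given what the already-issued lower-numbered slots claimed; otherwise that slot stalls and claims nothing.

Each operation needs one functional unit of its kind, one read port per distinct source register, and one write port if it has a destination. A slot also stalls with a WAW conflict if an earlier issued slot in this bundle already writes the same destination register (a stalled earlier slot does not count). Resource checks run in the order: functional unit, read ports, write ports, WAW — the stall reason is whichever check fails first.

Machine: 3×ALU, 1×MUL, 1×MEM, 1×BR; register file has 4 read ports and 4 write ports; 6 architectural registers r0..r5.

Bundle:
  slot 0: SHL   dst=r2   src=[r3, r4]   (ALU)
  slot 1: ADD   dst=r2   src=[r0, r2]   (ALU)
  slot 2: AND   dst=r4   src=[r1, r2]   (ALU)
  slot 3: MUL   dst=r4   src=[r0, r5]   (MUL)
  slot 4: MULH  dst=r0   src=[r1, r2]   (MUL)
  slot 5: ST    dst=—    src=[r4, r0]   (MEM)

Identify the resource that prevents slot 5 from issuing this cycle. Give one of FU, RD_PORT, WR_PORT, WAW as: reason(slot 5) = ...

reason(slot 5) = RD_PORT

  0. ALU→r2 ⇒ go  {2A/1Mu/1Ld/1B | 2r 3w}
  1. ALU→r2 ⇒ no(WAW)  {2A/1Mu/1Ld/1B | 2r 3w}
  2. ALU→r4 ⇒ go  {1A/1Mu/1Ld/1B | 0r 2w}
  3. MUL→r4 ⇒ no(RD_PORT)  {1A/1Mu/1Ld/1B | 0r 2w}
  4. MUL→r0 ⇒ no(RD_PORT)  {1A/1Mu/1Ld/1B | 0r 2w}
  5. MEM ⇒ no(RD_PORT)  {1A/1Mu/1Ld/1B | 0r 2w}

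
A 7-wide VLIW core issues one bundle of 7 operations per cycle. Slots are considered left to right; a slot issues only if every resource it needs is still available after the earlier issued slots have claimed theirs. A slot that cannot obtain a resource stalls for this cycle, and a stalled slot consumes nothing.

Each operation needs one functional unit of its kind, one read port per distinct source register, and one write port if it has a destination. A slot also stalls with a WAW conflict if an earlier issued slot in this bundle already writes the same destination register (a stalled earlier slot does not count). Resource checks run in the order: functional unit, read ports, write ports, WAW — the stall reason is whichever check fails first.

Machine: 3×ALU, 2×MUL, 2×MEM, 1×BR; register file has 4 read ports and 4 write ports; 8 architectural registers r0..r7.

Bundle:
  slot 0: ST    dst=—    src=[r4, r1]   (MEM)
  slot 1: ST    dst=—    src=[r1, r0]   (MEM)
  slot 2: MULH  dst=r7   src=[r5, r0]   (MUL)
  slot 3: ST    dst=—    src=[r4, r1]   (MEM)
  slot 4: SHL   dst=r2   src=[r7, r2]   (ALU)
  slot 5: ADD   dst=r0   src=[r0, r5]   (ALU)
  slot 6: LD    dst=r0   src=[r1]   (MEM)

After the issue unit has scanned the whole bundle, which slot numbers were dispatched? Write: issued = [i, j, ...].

issued = [0, 1]

#0 MEM src=r4,r1 dispatched  <A:3 Mu:2 Ld:1 B:1 rd:2 wr:4>
#1 MEM src=r1,r0 dispatched  <A:3 Mu:2 Ld:0 B:1 rd:0 wr:4>
#2 MUL src=r5,r0 held:RD_PORT  <A:3 Mu:2 Ld:0 B:1 rd:0 wr:4>
#3 MEM src=r4,r1 held:FU  <A:3 Mu:2 Ld:0 B:1 rd:0 wr:4>
#4 ALU src=r7,r2 held:RD_PORT  <A:3 Mu:2 Ld:0 B:1 rd:0 wr:4>
#5 ALU src=r0,r5 held:RD_PORT  <A:3 Mu:2 Ld:0 B:1 rd:0 wr:4>
#6 MEM src=r1 held:FU  <A:3 Mu:2 Ld:0 B:1 rd:0 wr:4>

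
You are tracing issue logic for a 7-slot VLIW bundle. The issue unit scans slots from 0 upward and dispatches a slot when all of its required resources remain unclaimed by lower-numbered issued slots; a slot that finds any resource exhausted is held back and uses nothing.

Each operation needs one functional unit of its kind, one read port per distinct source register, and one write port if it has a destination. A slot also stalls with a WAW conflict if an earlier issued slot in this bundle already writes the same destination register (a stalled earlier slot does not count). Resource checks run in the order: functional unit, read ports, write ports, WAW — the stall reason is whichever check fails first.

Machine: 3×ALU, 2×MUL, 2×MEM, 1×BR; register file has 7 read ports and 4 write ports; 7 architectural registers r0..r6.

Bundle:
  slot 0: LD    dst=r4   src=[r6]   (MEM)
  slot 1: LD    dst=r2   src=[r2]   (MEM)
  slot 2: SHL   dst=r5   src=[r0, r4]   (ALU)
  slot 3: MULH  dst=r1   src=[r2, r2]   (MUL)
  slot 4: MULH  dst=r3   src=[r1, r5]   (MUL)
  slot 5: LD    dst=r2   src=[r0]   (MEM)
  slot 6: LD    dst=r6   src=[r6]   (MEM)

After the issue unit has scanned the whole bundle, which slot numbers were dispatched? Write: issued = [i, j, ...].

issued = [0, 1, 2, 3]

slot 0 (MEM): ISSUE — free A3,Mu2,Ld1,B1 rp6 wp3
slot 1 (MEM): ISSUE — free A3,Mu2,Ld0,B1 rp5 wp2
slot 2 (ALU): ISSUE — free A2,Mu2,Ld0,B1 rp3 wp1
slot 3 (MUL): ISSUE — free A2,Mu1,Ld0,B1 rp2 wp0
slot 4 (MUL): stall WR_PORT — free A2,Mu1,Ld0,B1 rp2 wp0
slot 5 (MEM): stall FU — free A2,Mu1,Ld0,B1 rp2 wp0
slot 6 (MEM): stall FU — free A2,Mu1,Ld0,B1 rp2 wp0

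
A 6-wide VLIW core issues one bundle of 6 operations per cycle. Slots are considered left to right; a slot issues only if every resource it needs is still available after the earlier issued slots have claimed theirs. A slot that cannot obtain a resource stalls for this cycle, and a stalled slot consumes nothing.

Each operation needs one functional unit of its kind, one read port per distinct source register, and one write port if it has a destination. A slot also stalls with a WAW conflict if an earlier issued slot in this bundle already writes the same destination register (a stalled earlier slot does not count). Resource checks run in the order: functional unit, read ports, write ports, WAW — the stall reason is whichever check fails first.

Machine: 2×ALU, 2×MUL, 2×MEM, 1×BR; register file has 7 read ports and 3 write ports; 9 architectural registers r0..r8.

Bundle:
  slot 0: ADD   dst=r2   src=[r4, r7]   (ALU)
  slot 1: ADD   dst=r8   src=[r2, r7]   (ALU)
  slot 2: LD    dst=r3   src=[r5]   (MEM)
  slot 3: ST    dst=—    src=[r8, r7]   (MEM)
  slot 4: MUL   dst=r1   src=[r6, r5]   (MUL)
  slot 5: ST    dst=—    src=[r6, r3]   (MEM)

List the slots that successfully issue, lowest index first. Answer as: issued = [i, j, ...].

  0. ALU→r2 ⇒ go  {1A/2Mu/2Ld/1B | 5r 2w}
  1. ALU→r8 ⇒ go  {0A/2Mu/2Ld/1B | 3r 1w}
  2. MEM→r3 ⇒ go  {0A/2Mu/1Ld/1B | 2r 0w}
  3. MEM ⇒ go  {0A/2Mu/0Ld/1B | 0r 0w}
  4. MUL→r1 ⇒ no(RD_PORT)  {0A/2Mu/0Ld/1B | 0r 0w}
  5. MEM ⇒ no(FU)  {0A/2Mu/0Ld/1B | 0r 0w}

issued = [0, 1, 2, 3]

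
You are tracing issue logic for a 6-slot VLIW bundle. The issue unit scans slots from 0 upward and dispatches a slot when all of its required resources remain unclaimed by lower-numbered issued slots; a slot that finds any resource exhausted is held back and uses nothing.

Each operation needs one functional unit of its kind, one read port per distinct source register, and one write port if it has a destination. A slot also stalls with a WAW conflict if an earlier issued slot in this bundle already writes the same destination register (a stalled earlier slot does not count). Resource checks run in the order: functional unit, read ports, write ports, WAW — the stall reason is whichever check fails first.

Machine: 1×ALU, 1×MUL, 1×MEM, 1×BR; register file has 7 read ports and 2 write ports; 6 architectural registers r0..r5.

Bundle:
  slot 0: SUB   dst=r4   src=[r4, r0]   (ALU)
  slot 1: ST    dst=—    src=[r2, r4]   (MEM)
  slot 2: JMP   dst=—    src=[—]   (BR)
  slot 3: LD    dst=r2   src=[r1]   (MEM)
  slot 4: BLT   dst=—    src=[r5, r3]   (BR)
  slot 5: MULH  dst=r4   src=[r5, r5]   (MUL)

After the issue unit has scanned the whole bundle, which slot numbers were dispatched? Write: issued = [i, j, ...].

issued = [0, 1, 2]

#0 ALU src=r4,r0 dispatched  <A:0 Mu:1 Ld:1 B:1 rd:5 wr:1>
#1 MEM src=r2,r4 dispatched  <A:0 Mu:1 Ld:0 B:1 rd:3 wr:1>
#2 BR src=- dispatched  <A:0 Mu:1 Ld:0 B:0 rd:3 wr:1>
#3 MEM src=r1 held:FU  <A:0 Mu:1 Ld:0 B:0 rd:3 wr:1>
#4 BR src=r5,r3 held:FU  <A:0 Mu:1 Ld:0 B:0 rd:3 wr:1>
#5 MUL src=r5,r5 held:WAW  <A:0 Mu:1 Ld:0 B:0 rd:3 wr:1>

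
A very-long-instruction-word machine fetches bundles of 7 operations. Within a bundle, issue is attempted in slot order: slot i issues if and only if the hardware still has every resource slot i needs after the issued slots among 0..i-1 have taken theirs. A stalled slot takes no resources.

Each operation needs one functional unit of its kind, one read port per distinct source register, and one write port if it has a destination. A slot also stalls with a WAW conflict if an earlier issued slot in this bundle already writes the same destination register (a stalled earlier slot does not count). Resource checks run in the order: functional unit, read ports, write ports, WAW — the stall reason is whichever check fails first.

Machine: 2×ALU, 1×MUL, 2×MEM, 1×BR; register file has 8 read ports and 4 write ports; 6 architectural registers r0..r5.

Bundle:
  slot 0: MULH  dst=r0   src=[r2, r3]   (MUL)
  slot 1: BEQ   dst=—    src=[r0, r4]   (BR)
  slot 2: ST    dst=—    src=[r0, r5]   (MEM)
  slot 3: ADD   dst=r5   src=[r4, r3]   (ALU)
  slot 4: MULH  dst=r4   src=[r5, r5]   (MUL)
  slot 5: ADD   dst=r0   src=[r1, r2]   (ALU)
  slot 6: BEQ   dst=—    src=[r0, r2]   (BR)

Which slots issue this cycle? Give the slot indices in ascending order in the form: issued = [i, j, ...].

  0. MUL→r0 ⇒ go  {2A/0Mu/2Ld/1B | 6r 3w}
  1. BR ⇒ go  {2A/0Mu/2Ld/0B | 4r 3w}
  2. MEM ⇒ go  {2A/0Mu/1Ld/0B | 2r 3w}
  3. ALU→r5 ⇒ go  {1A/0Mu/1Ld/0B | 0r 2w}
  4. MUL→r4 ⇒ no(FU)  {1A/0Mu/1Ld/0B | 0r 2w}
  5. ALU→r0 ⇒ no(RD_PORT)  {1A/0Mu/1Ld/0B | 0r 2w}
  6. BR ⇒ no(FU)  {1A/0Mu/1Ld/0B | 0r 2w}

issued = [0, 1, 2, 3]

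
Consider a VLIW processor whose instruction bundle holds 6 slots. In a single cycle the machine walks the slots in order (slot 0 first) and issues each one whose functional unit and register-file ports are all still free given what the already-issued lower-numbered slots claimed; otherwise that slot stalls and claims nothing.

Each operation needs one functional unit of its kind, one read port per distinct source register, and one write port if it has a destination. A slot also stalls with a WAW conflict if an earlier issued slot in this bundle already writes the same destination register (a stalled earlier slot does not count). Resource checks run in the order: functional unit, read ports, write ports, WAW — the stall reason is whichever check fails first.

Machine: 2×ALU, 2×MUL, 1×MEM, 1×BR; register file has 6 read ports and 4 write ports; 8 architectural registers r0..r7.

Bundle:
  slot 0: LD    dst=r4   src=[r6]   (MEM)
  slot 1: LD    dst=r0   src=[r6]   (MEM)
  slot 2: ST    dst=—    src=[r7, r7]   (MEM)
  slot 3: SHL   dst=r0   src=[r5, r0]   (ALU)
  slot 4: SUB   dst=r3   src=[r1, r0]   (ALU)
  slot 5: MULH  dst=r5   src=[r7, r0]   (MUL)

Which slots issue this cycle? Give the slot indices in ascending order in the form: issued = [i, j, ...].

  0. MEM→r4 ⇒ go  {2A/2Mu/0Ld/1B | 5r 3w}
  1. MEM→r0 ⇒ no(FU)  {2A/2Mu/0Ld/1B | 5r 3w}
  2. MEM ⇒ no(FU)  {2A/2Mu/0Ld/1B | 5r 3w}
  3. ALU→r0 ⇒ go  {1A/2Mu/0Ld/1B | 3r 2w}
  4. ALU→r3 ⇒ go  {0A/2Mu/0Ld/1B | 1r 1w}
  5. MUL→r5 ⇒ no(RD_PORT)  {0A/2Mu/0Ld/1B | 1r 1w}

issued = [0, 3, 4]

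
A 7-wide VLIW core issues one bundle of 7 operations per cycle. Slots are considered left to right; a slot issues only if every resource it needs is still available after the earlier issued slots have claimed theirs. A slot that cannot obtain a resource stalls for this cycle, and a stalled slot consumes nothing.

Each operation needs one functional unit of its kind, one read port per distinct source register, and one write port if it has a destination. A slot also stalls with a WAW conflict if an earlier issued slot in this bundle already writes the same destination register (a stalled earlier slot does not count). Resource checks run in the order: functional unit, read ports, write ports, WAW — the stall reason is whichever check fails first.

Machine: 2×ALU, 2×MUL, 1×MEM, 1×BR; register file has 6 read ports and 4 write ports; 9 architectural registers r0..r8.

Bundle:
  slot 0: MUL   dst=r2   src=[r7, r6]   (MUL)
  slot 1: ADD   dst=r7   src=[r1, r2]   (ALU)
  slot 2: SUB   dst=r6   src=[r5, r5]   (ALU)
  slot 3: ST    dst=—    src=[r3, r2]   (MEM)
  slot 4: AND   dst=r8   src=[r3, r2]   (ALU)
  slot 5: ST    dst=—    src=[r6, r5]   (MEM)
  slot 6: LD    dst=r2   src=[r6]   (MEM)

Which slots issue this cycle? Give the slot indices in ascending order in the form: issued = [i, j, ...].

issued = [0, 1, 2]

[0] MUL needs rd=2 wr=1: ok; after: ALU=2 MUL=1 MEM=1 BR=1, R=4, W=3
[1] ALU needs rd=2 wr=1: ok; after: ALU=1 MUL=1 MEM=1 BR=1, R=2, W=2
[2] ALU needs rd=1 wr=1: ok; after: ALU=0 MUL=1 MEM=1 BR=1, R=1, W=1
[3] MEM needs rd=2 wr=0: RD_PORT; after: ALU=0 MUL=1 MEM=1 BR=1, R=1, W=1
[4] ALU needs rd=2 wr=1: FU; after: ALU=0 MUL=1 MEM=1 BR=1, R=1, W=1
[5] MEM needs rd=2 wr=0: RD_PORT; after: ALU=0 MUL=1 MEM=1 BR=1, R=1, W=1
[6] MEM needs rd=1 wr=1: WAW; after: ALU=0 MUL=1 MEM=1 BR=1, R=1, W=1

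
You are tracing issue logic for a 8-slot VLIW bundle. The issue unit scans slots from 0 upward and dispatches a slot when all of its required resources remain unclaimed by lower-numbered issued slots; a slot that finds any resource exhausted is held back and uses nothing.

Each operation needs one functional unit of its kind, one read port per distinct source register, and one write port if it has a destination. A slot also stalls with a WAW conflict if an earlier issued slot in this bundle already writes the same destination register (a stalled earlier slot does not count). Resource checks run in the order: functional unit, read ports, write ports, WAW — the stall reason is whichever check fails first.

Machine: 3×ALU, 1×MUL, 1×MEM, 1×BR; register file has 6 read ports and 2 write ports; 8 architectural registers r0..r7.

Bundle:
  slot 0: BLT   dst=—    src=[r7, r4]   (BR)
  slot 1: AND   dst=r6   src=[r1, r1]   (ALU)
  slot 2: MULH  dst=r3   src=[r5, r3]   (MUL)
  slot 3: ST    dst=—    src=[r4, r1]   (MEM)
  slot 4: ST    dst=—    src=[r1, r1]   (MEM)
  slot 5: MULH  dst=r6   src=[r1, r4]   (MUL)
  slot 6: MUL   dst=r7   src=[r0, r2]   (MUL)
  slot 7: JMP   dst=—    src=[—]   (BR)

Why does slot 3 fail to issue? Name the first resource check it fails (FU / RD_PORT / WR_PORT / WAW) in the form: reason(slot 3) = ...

reason(slot 3) = RD_PORT

[0] BR needs rd=2 wr=0: ok; after: ALU=3 MUL=1 MEM=1 BR=0, R=4, W=2
[1] ALU needs rd=1 wr=1: ok; after: ALU=2 MUL=1 MEM=1 BR=0, R=3, W=1
[2] MUL needs rd=2 wr=1: ok; after: ALU=2 MUL=0 MEM=1 BR=0, R=1, W=0
[3] MEM needs rd=2 wr=0: RD_PORT; after: ALU=2 MUL=0 MEM=1 BR=0, R=1, W=0
[4] MEM needs rd=1 wr=0: ok; after: ALU=2 MUL=0 MEM=0 BR=0, R=0, W=0
[5] MUL needs rd=2 wr=1: FU; after: ALU=2 MUL=0 MEM=0 BR=0, R=0, W=0
[6] MUL needs rd=2 wr=1: FU; after: ALU=2 MUL=0 MEM=0 BR=0, R=0, W=0
[7] BR needs rd=0 wr=0: FU; after: ALU=2 MUL=0 MEM=0 BR=0, R=0, W=0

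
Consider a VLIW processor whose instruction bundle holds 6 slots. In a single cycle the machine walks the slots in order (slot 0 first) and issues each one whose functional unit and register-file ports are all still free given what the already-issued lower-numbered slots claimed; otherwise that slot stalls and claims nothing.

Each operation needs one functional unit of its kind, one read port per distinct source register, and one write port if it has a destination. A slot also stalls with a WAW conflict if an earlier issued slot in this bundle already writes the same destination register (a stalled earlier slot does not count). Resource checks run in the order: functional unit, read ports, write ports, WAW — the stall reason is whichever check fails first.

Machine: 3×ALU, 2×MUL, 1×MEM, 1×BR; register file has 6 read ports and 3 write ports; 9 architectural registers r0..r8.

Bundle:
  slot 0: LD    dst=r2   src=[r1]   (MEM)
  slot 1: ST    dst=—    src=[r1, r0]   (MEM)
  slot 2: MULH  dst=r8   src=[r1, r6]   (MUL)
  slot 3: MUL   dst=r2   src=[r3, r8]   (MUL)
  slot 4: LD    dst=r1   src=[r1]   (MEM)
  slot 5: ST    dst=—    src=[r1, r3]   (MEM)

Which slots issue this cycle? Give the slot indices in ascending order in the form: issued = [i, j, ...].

slot 0 (MEM): ISSUE — free A3,Mu2,Ld0,B1 rp5 wp2
slot 1 (MEM): stall FU — free A3,Mu2,Ld0,B1 rp5 wp2
slot 2 (MUL): ISSUE — free A3,Mu1,Ld0,B1 rp3 wp1
slot 3 (MUL): stall WAW — free A3,Mu1,Ld0,B1 rp3 wp1
slot 4 (MEM): stall FU — free A3,Mu1,Ld0,B1 rp3 wp1
slot 5 (MEM): stall FU — free A3,Mu1,Ld0,B1 rp3 wp1

issued = [0, 2]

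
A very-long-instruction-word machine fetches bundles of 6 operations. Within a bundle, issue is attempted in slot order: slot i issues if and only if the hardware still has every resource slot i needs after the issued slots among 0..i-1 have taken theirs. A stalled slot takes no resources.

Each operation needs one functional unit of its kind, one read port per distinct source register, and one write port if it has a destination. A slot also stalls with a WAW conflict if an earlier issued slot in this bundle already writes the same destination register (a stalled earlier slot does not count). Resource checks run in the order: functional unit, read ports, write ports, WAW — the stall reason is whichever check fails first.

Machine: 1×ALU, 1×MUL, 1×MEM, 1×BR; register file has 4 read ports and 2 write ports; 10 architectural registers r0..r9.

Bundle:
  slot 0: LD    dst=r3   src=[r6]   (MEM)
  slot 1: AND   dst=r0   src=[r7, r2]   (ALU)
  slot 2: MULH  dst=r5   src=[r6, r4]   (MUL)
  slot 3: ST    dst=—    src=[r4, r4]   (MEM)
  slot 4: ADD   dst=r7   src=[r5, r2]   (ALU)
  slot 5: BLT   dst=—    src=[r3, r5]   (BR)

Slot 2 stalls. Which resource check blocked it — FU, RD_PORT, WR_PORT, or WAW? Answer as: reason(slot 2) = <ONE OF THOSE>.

reason(slot 2) = RD_PORT

#0 MEM src=r6 dispatched  <A:1 Mu:1 Ld:0 B:1 rd:3 wr:1>
#1 ALU src=r7,r2 dispatched  <A:0 Mu:1 Ld:0 B:1 rd:1 wr:0>
#2 MUL src=r6,r4 held:RD_PORT  <A:0 Mu:1 Ld:0 B:1 rd:1 wr:0>
#3 MEM src=r4,r4 held:FU  <A:0 Mu:1 Ld:0 B:1 rd:1 wr:0>
#4 ALU src=r5,r2 held:FU  <A:0 Mu:1 Ld:0 B:1 rd:1 wr:0>
#5 BR src=r3,r5 held:RD_PORT  <A:0 Mu:1 Ld:0 B:1 rd:1 wr:0>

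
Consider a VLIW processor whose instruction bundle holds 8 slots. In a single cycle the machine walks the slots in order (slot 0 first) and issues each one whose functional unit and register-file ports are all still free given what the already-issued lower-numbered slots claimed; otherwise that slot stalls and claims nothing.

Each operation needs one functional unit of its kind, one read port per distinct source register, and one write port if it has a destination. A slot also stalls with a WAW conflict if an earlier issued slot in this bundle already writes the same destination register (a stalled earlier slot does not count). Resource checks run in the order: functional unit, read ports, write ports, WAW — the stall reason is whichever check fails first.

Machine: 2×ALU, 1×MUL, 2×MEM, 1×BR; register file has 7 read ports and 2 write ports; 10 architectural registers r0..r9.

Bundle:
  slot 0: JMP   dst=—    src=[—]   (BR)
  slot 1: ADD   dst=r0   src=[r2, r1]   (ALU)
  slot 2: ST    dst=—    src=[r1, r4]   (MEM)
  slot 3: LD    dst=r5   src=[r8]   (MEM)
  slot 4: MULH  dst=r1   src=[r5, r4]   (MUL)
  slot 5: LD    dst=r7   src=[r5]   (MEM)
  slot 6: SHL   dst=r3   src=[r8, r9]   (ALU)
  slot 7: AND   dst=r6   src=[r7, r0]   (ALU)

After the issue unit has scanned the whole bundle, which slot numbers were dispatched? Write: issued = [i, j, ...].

issued = [0, 1, 2, 3]

#0 BR src=- dispatched  <A:2 Mu:1 Ld:2 B:0 rd:7 wr:2>
#1 ALU src=r2,r1 dispatched  <A:1 Mu:1 Ld:2 B:0 rd:5 wr:1>
#2 MEM src=r1,r4 dispatched  <A:1 Mu:1 Ld:1 B:0 rd:3 wr:1>
#3 MEM src=r8 dispatched  <A:1 Mu:1 Ld:0 B:0 rd:2 wr:0>
#4 MUL src=r5,r4 held:WR_PORT  <A:1 Mu:1 Ld:0 B:0 rd:2 wr:0>
#5 MEM src=r5 held:FU  <A:1 Mu:1 Ld:0 B:0 rd:2 wr:0>
#6 ALU src=r8,r9 held:WR_PORT  <A:1 Mu:1 Ld:0 B:0 rd:2 wr:0>
#7 ALU src=r7,r0 held:WR_PORT  <A:1 Mu:1 Ld:0 B:0 rd:2 wr:0>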